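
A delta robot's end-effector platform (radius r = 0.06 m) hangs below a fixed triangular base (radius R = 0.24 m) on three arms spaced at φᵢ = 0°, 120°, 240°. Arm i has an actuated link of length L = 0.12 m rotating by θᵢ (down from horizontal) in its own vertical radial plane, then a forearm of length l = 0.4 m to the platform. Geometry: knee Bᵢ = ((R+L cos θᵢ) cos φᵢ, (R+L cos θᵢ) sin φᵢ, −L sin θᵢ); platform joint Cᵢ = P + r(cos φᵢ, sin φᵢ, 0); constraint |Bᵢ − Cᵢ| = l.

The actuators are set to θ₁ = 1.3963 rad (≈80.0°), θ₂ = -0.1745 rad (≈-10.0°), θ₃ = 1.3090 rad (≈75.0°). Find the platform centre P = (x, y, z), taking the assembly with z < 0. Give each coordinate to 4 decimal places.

(-0.0903, 0.1370, -0.3558)

φ1=0.0°: virtual centre (0.2008, 0.0000, -0.1182), radius l
arm 2 at φ=120.0°: ρ2 = 0.2982;  O2 = (-0.1491, 0.2582, 0.0208)
arm 3 at φ=240.0°: ρ3 = 0.2111;  O3 = (-0.1055, -0.1828, -0.1159)
|O₂|²−|O₁|² = 0.0350;  |O₃|²−|O₁|² = 0.0037
linear system: -0.6998x+0.5165y = 0.0350−0.2780z; -0.6127x+-0.3656y = 0.0037−0.0045z
det = 0.5723;  x = -0.0257+0.1817z,  y = 0.0330+-0.2921z
into |P−O₁|² = l²: 1.1183z² + 0.1347z + -0.0936 = 0;  Δ = 0.4370;  z = -0.3558 or 0.2353 → z<0 root = -0.3558
x = -0.0903, y = 0.1370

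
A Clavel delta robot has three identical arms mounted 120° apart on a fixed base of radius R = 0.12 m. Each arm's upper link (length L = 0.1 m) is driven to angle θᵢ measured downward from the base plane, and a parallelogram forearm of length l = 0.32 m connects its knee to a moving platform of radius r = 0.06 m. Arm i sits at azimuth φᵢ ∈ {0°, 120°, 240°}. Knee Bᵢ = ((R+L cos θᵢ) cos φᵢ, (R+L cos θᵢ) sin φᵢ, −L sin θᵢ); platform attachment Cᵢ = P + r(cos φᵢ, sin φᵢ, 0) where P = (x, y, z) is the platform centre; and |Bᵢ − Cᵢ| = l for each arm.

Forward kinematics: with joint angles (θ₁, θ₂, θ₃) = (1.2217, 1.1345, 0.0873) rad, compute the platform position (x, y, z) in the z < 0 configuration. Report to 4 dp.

S1 = (0.0942·cos0.0°, 0.0942·sin0.0°, -0.0940) = (0.0942, 0.0000, -0.0940)
arm 2 at φ=120.0°: e+L cos θ2 = 0.1023;  S2 = (-0.0511, 0.0886, -0.0906)
φ3=240.0°: virtual centre (-0.0798, -0.1382, -0.0087), radius l
eliminate P² terms by subtracting sphere 1 from 2 and 3
linear system: -0.2907x+0.1771y = 0.0010−0.0067z; -0.3480x+-0.2765y = 0.0078−0.1705z
det = 0.1420;  x = -0.0117+0.2256z,  y = -0.0137+0.3326z
sphere 1 gives Az²+Bz+C=0 with A=1.1616, B=0.1310, C=-0.0822;  B²−4AC=0.3990;  roots -0.3283, 0.2155;  negative root z = -0.3283
x = -0.0858, y = -0.1229

(-0.0858, -0.1229, -0.3283)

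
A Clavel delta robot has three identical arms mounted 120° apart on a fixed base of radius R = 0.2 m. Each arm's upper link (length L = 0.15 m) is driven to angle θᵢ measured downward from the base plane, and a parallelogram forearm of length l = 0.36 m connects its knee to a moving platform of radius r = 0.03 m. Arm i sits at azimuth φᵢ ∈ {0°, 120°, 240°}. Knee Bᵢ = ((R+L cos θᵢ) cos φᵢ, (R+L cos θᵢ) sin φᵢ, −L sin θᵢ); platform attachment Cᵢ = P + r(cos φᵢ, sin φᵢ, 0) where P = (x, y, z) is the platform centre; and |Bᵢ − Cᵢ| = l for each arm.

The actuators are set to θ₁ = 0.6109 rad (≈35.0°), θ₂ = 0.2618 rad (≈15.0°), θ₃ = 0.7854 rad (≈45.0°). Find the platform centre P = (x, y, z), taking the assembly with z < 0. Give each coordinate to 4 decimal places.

(-0.0077, 0.0491, -0.2780)

φ1=0.0°: virtual centre (0.2929, 0.0000, -0.0860), radius l
O2 = (0.3149·cos120.0°, 0.3149·sin120.0°, -0.0388) = (-0.1574, 0.2727, -0.0388)
O3 = (0.2761·cos240.0°, 0.2761·sin240.0°, -0.1061) = (-0.1380, -0.2391, -0.1061)
|O₂|²−|O₁|² = 0.0075;  |O₃|²−|O₁|² = -0.0057
[-0.9006 0.5454 0.0944]·P = 0.0075;  [-0.8618 -0.4782 -0.0401]·P = -0.0057
Cramer: x(z) = -0.0005+0.0259z;  y(z) = 0.0129-0.1304z
quadratic in z: (1.0177)z²+(0.1535)z+(-0.0360)=0, √Δ=0.4122 → z ∈ {-0.2780, 0.1271}; z = -0.2780 (taking z<0)
x = -0.0077, y = 0.0491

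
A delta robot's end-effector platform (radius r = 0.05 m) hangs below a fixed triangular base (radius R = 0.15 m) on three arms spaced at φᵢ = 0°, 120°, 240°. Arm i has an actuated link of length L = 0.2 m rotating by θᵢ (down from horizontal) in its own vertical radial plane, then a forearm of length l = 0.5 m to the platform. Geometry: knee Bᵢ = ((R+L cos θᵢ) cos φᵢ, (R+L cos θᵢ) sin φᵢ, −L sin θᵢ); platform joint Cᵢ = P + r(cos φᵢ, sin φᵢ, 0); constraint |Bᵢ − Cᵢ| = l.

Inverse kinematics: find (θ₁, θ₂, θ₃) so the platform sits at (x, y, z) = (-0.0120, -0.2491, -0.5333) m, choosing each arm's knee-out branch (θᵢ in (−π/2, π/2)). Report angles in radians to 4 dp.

θ₁ = 0.9597, θ₂ = 1.3962, θ₃ = 0.2619

rotate P by −φ1: (-0.0120, -0.2491, -0.5333)
  e−x'=0.1120;  (l²−L²−(e−x')²−y'²−z²)/2L = -0.3725
  √(A²+B²)=0.5449;  θ1 = -1.3638+2.3235 ≈ 0.9597
φ2=120.0° → target in arm frame (-0.2097, 0.1349)
  e−x'=0.3097;  (l²−L²−(e−x')²−y'²−z²)/2L = -0.4714
  √(A²+B²)=0.6167;  θ2 = -1.0446+2.4408 ≈ 1.3962
rotate P by −φ3: (0.2217, 0.1142, -0.5333)
  e−x'=-0.1217;  (l²−L²−(e−x')²−y'²−z²)/2L = -0.2556
  θ3 = atan2(B,A) + arccos(C/0.5470) = 0.2619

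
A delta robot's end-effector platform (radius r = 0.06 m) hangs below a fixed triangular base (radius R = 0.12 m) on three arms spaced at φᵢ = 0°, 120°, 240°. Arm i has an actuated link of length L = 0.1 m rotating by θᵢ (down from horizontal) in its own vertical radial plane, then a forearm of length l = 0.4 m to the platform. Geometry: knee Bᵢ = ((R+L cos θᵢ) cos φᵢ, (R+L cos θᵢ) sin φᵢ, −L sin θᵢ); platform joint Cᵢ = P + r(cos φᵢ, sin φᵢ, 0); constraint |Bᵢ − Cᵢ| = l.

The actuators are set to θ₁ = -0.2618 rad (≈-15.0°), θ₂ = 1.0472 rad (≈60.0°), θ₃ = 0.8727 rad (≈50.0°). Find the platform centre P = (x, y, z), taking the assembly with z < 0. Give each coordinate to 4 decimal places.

arm 1 at φ=0.0°: ρ1 = 0.1566;  O1 = (0.1566, 0.0000, 0.0259)
arm 2 at φ=120.0°: ρ2 = 0.1100;  O2 = (-0.0550, 0.0953, -0.0866)
arm 3 at φ=240.0°: ρ3 = 0.1243;  O3 = (-0.0621, -0.1076, -0.0766)
subtract pairs → two planes through P
linear system: -0.4232x+0.1905y = -0.0056−-0.2250z; -0.4375x+-0.2153y = -0.0039−-0.2050z
Cramer: x(z) = 0.0111-0.5015z;  y(z) = -0.0046+0.0669z
into |P−O₁|² = l²: 1.2560z² + 0.0935z + -0.1382 = 0;  Δ = 0.7028;  z = -0.3710 or 0.2965 → z<0 root = -0.3710
x = 0.1972, y = -0.0294

(0.1972, -0.0294, -0.3710)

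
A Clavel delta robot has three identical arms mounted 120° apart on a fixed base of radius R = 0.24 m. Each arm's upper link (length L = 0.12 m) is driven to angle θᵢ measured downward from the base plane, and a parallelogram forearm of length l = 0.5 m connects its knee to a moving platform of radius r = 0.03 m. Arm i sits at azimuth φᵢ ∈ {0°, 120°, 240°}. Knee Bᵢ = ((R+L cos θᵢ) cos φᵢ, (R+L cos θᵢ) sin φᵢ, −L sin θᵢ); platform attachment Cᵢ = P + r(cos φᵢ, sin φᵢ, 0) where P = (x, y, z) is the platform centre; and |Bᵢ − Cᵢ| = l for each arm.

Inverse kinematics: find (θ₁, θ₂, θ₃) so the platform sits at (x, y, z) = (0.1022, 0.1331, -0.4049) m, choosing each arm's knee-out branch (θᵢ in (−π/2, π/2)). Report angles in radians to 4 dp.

rotate P by −φ1: (0.1022, 0.1331, -0.4049)
  A=0.1078, B=-0.4049, C=(l²−L²−A²−y'²−z²)/(2L)=0.1763
  γ=atan2(-0.4049,0.1078)=-1.3106;  ψ=arccos(0.4208)=1.1364;  θ1=γ+ψ≈-0.1742
rotate P by −φ2: (0.0642, -0.1551, -0.4049)
  e−x'=0.1458;  (l²−L²−(e−x')²−y'²−z²)/2L = 0.1098
  θ2 = atan2(B,A) + arccos(C/0.4304) = 0.0878
arm 3 (φ=240.0°): x'=-0.1664, y'=0.0220
  A=0.3764, B=-0.4049, C=(l²−L²−A²−y'²−z²)/(2L)=-0.2937
  γ=atan2(-0.4049,0.3764)=-0.8219;  ψ=arccos(-0.5312)=2.1308;  θ3=γ+ψ≈1.3089

θ₁ = -0.1742, θ₂ = 0.0878, θ₃ = 1.3089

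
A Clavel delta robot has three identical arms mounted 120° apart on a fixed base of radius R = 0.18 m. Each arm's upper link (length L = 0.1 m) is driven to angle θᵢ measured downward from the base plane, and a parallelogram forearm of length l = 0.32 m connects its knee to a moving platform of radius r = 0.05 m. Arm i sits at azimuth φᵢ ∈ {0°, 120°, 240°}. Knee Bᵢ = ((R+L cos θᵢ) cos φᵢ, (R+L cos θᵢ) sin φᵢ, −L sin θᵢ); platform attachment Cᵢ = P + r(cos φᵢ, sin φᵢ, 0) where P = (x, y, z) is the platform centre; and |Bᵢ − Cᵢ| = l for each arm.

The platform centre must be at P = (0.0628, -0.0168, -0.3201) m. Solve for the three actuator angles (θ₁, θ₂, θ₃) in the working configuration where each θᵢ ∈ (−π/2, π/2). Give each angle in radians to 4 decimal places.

θ₁ = 0.4361, θ₂ = 1.1342, θ₃ = 0.9595

φ1=0.0° → target in arm frame (0.0628, -0.0168)
  e−x'=0.0672;  (l²−L²−(e−x')²−y'²−z²)/2L = -0.0743
  √(A²+B²)=0.3271;  θ1 = -1.3639+1.8000 ≈ 0.4361
arm 2 (φ=120.0°): x'=-0.0459, y'=-0.0460
  A cos θ + B sin θ = C:  0.1759·cos θ + -0.3201·sin θ = -0.2157
  θ2 = atan2(B,A) + arccos(C/0.3653) = 1.1342
arm 3 (φ=240.0°): x'=-0.0169, y'=0.0628
  e−x'=0.1469;  (l²−L²−(e−x')²−y'²−z²)/2L = -0.1779
  θ3 = atan2(B,A) + arccos(C/0.3522) = 0.9595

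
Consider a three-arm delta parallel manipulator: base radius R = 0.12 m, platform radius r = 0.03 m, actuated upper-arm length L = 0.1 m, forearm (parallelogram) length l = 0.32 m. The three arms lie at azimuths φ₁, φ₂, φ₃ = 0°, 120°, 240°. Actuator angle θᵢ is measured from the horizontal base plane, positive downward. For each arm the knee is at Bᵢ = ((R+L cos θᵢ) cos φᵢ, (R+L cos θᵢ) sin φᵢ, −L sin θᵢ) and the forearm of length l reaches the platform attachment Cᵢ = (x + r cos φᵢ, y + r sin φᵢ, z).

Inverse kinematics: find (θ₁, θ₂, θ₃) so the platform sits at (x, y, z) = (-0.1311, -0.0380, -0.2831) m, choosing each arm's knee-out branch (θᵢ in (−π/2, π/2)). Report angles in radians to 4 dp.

arm 1 (φ=0.0°): x'=-0.1311, y'=-0.0380
  e−x'=0.2211;  (l²−L²−(e−x')²−y'²−z²)/2L = -0.1904
  θ1 = atan2(B,A) + arccos(C/0.3592) = 1.2216
rotate P by −φ2: (0.0326, 0.1325, -0.2831)
  A cos θ + B sin θ = C:  0.0574·cos θ + -0.2831·sin θ = -0.0430
  γ=atan2(-0.2831,0.0574)=-1.3709;  ψ=arccos(-0.1489)=1.7202;  θ2=γ+ψ≈0.3493
arm 3 (φ=240.0°): x'=0.0985, y'=-0.0945
  A cos θ + B sin θ = C:  -0.0085·cos θ + -0.2831·sin θ = 0.0162
  γ=atan2(-0.2831,-0.0085)=-1.6007;  ψ=arccos(0.0573)=1.5135;  θ3=γ+ψ≈-0.0872

θ₁ = 1.2216, θ₂ = 0.3493, θ₃ = -0.0872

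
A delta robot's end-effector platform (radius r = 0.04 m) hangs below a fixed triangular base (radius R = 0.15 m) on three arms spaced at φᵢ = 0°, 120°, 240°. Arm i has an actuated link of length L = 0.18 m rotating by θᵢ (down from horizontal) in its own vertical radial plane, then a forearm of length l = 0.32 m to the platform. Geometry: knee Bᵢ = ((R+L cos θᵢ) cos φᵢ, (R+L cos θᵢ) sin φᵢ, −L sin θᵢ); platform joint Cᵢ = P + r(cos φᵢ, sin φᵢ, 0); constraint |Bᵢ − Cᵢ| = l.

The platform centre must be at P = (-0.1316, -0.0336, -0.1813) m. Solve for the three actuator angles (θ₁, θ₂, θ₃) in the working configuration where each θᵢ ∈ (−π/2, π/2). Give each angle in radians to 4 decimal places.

θ₁ = 1.1342, θ₂ = 0.1745, θ₃ = -0.3495

arm 1 (φ=0.0°): x'=-0.1316, y'=-0.0336
  e−x'=0.2416;  (l²−L²−(e−x')²−y'²−z²)/2L = -0.0621
  √(A²+B²)=0.3021;  θ1 = -0.6438+1.7780 ≈ 1.1342
arm 2 (φ=120.0°): x'=0.0367, y'=0.1308
  e−x'=0.0733;  (l²−L²−(e−x')²−y'²−z²)/2L = 0.0407
  γ=atan2(-0.1813,0.0733)=-1.1866;  ψ=arccos(0.2082)=1.3611;  θ2=γ+ψ≈0.1745
φ3=240.0° → target in arm frame (0.0949, -0.0972)
  A cos θ + B sin θ = C:  0.0151·cos θ + -0.1813·sin θ = 0.0763
  θ3 = atan2(B,A) + arccos(C/0.1819) = -0.3495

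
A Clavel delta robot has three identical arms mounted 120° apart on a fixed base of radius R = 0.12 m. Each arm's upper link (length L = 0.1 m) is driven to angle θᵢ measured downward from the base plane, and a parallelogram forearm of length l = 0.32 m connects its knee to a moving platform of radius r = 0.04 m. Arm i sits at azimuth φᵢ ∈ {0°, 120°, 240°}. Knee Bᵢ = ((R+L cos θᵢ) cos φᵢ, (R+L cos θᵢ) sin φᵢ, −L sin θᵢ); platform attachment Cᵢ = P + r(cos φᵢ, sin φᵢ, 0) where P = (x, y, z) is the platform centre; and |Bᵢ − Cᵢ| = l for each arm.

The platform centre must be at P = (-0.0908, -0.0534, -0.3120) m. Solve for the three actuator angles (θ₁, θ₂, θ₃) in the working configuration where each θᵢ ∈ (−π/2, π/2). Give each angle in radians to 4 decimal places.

θ₁ = 1.0473, θ₂ = 0.6114, θ₃ = 0.0876

rotate P by −φ1: (-0.0908, -0.0534, -0.3120)
  e−x'=0.1708;  (l²−L²−(e−x')²−y'²−z²)/2L = -0.1848
  √(A²+B²)=0.3557;  θ1 = -1.0699+2.1173 ≈ 1.0473
arm 2 (φ=120.0°): x'=-0.0008, y'=0.1053
  A=0.0808, B=-0.3120, C=(l²−L²−A²−y'²−z²)/(2L)=-0.1129
  √(A²+B²)=0.3223;  θ2 = -1.3173+1.9286 ≈ 0.6114
φ3=240.0° → target in arm frame (0.0916, -0.0519)
  A cos θ + B sin θ = C:  -0.0116·cos θ + -0.3120·sin θ = -0.0389
  θ3 = atan2(B,A) + arccos(C/0.3122) = 0.0876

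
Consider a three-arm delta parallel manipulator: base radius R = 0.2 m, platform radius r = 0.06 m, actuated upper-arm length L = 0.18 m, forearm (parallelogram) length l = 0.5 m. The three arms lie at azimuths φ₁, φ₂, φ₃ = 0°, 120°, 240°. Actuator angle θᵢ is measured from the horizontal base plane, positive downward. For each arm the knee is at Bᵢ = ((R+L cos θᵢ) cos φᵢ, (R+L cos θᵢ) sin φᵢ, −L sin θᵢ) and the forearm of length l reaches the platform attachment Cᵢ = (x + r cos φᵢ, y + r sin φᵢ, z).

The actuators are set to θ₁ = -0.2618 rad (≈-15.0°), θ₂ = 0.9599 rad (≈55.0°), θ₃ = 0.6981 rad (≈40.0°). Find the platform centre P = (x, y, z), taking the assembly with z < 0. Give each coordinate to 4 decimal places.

(0.1934, -0.0489, -0.4362)

φ1=0.0°: virtual centre (0.3139, 0.0000, 0.0466), radius l
S2 = (0.2432·cos120.0°, 0.2432·sin120.0°, -0.1474) = (-0.1216, 0.2107, -0.1474)
arm 3 at φ=240.0°: ρ3 = 0.2779;  S3 = (-0.1389, -0.2407, -0.1157)
|S₂|²−|S₁|² = -0.0198;  |S₃|²−|S₁|² = -0.0101
[-0.8710 0.4213 -0.3881]·P = -0.0198;  [-0.9056 -0.4813 -0.3246]·P = -0.0101
Cramer: x(z) = 0.0172-0.4040z;  y(z) = -0.0114+0.0858z
into |P−S₁|² = l²: 1.1706z² + 0.1446z + -0.1597 = 0;  Δ = 0.7686;  z = -0.4362 or 0.3127 → z<0 root = -0.4362
x = 0.1934, y = -0.0489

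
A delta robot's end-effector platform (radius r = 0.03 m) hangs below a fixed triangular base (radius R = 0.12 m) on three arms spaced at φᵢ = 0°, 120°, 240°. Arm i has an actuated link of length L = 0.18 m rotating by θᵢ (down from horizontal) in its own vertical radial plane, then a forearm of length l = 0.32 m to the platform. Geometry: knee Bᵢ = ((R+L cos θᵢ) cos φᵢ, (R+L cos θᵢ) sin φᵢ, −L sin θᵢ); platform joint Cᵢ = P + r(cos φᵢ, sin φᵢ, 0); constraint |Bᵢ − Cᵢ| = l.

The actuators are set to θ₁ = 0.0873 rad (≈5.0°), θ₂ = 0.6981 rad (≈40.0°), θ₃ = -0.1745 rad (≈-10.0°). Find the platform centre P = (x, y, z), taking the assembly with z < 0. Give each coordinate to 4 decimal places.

φ1=0.0°: virtual centre (0.2693, 0.0000, -0.0157), radius l
centre 2 = (0.2279·cos120.0°, 0.2279·sin120.0°, -0.1157) = (-0.1139, 0.1974, -0.1157)
centre 3 = (0.2673·cos240.0°, 0.2673·sin240.0°, 0.0313) = (-0.1336, -0.2315, 0.0313)
subtract pairs → two planes through P
[-0.7665 0.3947 -0.2000]·P = -0.0075;  [-0.8059 -0.4629 0.0939]·P = -0.0004
Cramer: x(z) = 0.0053-0.0825z;  y(z) = -0.0085+0.3465z
quadratic in z: (1.1268)z²+(0.0691)z+(-0.0324)=0, √Δ=0.3883 → z ∈ {-0.2030, 0.1417}; z = -0.2030 (taking z<0)
x = 0.0221, y = -0.0788

(0.0221, -0.0788, -0.2030)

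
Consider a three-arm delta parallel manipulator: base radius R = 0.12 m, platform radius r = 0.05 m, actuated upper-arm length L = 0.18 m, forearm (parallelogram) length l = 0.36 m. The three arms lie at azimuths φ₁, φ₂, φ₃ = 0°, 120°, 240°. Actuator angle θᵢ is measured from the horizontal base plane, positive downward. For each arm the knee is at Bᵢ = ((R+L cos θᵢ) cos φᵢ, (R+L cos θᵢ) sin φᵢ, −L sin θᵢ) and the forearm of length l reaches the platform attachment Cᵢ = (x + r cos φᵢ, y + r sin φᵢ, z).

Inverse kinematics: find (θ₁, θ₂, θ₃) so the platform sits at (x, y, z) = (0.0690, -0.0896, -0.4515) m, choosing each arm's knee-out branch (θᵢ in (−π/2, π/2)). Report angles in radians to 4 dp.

φ1=0.0° → target in arm frame (0.0690, -0.0896)
  e−x'=0.0010;  (l²−L²−(e−x')²−y'²−z²)/2L = -0.3186
  γ=atan2(-0.4515,0.0010)=-1.5686;  ψ=arccos(-0.7056)=2.3540;  θ1=γ+ψ≈0.7854
rotate P by −φ2: (-0.1121, -0.0150, -0.4515)
  e−x'=0.1821;  (l²−L²−(e−x')²−y'²−z²)/2L = -0.3890
  √(A²+B²)=0.4868;  θ2 = -1.1874+2.4964 ≈ 1.3090
arm 3 (φ=240.0°): x'=0.0431, y'=0.1046
  e−x'=0.0269;  (l²−L²−(e−x')²−y'²−z²)/2L = -0.3286
  θ3 = atan2(B,A) + arccos(C/0.4523) = 0.8729

θ₁ = 0.7854, θ₂ = 1.3090, θ₃ = 0.8729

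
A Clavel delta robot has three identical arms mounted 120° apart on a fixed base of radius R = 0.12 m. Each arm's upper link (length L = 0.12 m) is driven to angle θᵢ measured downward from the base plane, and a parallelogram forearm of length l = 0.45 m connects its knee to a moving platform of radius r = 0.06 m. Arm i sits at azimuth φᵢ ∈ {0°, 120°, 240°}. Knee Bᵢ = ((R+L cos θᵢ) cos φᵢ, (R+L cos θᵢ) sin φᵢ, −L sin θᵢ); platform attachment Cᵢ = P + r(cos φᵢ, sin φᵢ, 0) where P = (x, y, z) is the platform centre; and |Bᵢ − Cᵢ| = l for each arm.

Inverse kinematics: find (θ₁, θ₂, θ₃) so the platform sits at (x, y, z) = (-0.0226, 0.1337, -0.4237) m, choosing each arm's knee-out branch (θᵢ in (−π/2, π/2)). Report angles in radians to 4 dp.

arm 1 (φ=0.0°): x'=-0.0226, y'=0.1337
  A=0.0826, B=-0.4237, C=(l²−L²−A²−y'²−z²)/(2L)=-0.0672
  θ1 = atan2(B,A) + arccos(C/0.4317) = 0.3488
rotate P by −φ2: (0.1271, -0.0473, -0.4237)
  A cos θ + B sin θ = C:  -0.0671·cos θ + -0.4237·sin θ = 0.0077
  γ=atan2(-0.4237,-0.0671)=-1.7278;  ψ=arccos(0.0179)=1.5529;  θ2=γ+ψ≈-0.1749
rotate P by −φ3: (-0.1045, -0.0864, -0.4237)
  A=0.1645, B=-0.4237, C=(l²−L²−A²−y'²−z²)/(2L)=-0.1081
  θ3 = atan2(B,A) + arccos(C/0.4545) = 0.6105

θ₁ = 0.3488, θ₂ = -0.1749, θ₃ = 0.6105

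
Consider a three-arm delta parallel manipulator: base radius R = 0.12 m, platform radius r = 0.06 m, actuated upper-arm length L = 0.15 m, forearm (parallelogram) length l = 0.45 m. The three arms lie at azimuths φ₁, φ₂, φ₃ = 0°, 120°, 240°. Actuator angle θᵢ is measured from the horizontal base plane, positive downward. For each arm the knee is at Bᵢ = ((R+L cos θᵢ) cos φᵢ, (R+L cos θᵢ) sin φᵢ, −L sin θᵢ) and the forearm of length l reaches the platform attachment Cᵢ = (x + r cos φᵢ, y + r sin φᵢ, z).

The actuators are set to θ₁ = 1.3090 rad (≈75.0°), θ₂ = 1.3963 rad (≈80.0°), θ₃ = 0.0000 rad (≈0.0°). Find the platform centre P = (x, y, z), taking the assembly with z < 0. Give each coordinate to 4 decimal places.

(-0.1200, -0.2556, -0.4437)

O1 = (0.0988·cos0.0°, 0.0988·sin0.0°, -0.1449) = (0.0988, 0.0000, -0.1449)
φ2=120.0°: virtual centre (-0.0430, 0.0745, -0.1477), radius l
arm 3 at φ=240.0°: ρ3 = 0.2100;  O3 = (-0.1050, -0.1819, 0.0000)
eliminate P² terms by subtracting sphere 1 from 2 and 3
plane₁₂: -0.2837x+0.1490y+-0.0057z = -0.0015
det = 0.1639;  x = -0.0087+0.2509z,  y = -0.0269+0.5155z
quadratic in z: (1.3287)z²+(0.2081)z+(-0.1692)=0, √Δ=0.9709 → z ∈ {-0.4437, 0.2871}; z = -0.4437 (taking z<0)
x = -0.1200, y = -0.2556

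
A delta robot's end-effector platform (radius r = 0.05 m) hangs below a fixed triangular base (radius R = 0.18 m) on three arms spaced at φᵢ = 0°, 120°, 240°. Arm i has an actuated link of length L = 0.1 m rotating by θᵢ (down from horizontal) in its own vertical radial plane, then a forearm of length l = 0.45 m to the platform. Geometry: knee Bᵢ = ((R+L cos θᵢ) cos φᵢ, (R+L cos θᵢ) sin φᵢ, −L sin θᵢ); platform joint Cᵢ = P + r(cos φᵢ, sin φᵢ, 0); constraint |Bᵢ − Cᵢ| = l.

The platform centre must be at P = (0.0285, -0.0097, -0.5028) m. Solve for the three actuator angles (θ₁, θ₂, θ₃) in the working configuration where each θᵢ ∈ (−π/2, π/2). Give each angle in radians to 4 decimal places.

θ₁ = 0.9596, θ₂ = 1.2209, θ₃ = 1.1342

φ1=0.0° → target in arm frame (0.0285, -0.0097)
  e−x'=0.1015;  (l²−L²−(e−x')²−y'²−z²)/2L = -0.3535
  √(A²+B²)=0.5129;  θ1 = -1.3716+2.3312 ≈ 0.9596
φ2=120.0° → target in arm frame (-0.0227, -0.0198)
  A cos θ + B sin θ = C:  0.1527·cos θ + -0.5028·sin θ = -0.4200
  √(A²+B²)=0.5255;  θ2 = -1.2760+2.4970 ≈ 1.2209
φ3=240.0° → target in arm frame (-0.0058, 0.0295)
  A cos θ + B sin θ = C:  0.1358·cos θ + -0.5028·sin θ = -0.3982
  γ=atan2(-0.5028,0.1358)=-1.3069;  ψ=arccos(-0.7645)=2.4411;  θ3=γ+ψ≈1.1342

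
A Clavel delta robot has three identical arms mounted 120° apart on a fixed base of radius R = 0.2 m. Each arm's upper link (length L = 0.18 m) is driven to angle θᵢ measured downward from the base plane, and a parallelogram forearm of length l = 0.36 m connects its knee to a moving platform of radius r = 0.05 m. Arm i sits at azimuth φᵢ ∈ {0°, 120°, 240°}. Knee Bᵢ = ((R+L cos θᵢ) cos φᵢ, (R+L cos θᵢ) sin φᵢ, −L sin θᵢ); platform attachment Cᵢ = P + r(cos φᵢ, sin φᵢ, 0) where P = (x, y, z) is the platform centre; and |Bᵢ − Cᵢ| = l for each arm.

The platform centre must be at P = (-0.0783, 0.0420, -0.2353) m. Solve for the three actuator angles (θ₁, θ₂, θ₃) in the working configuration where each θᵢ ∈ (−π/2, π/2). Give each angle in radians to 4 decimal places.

θ₁ = 0.8726, θ₂ = -0.0873, θ₃ = 0.4360

arm 1 (φ=0.0°): x'=-0.0783, y'=0.0420
  A=0.2283, B=-0.2353, C=(l²−L²−A²−y'²−z²)/(2L)=-0.0335
  θ1 = atan2(B,A) + arccos(C/0.3279) = 0.8726
rotate P by −φ2: (0.0755, 0.0468, -0.2353)
  e−x'=0.0745;  (l²−L²−(e−x')²−y'²−z²)/2L = 0.0947
  γ=atan2(-0.2353,0.0745)=-1.2643;  ψ=arccos(0.3837)=1.1769;  θ2=γ+ψ≈-0.0873
rotate P by −φ3: (0.0028, -0.0888, -0.2353)
  A cos θ + B sin θ = C:  0.1472·cos θ + -0.2353·sin θ = 0.0341
  θ3 = atan2(B,A) + arccos(C/0.2776) = 0.4360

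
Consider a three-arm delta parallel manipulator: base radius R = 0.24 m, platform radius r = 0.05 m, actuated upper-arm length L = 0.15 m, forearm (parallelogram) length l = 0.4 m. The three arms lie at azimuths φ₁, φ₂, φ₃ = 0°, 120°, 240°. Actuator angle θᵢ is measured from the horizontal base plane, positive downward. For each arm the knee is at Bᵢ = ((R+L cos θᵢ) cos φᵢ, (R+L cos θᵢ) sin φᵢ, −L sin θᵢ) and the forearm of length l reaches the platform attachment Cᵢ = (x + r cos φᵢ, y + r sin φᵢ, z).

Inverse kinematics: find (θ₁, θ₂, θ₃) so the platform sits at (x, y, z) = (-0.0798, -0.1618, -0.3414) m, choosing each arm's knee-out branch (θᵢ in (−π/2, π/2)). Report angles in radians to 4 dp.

θ₁ = 1.3094, θ₂ = 1.3967, θ₃ = -0.1743

rotate P by −φ1: (-0.0798, -0.1618, -0.3414)
  A cos θ + B sin θ = C:  0.2698·cos θ + -0.3414·sin θ = -0.2601
  γ=atan2(-0.3414,0.2698)=-0.9020;  ψ=arccos(-0.5977)=2.2114;  θ1=γ+ψ≈1.3094
rotate P by −φ2: (-0.1002, 0.1500, -0.3414)
  e−x'=0.2902;  (l²−L²−(e−x')²−y'²−z²)/2L = -0.2860
  √(A²+B²)=0.4481;  θ2 = -0.8662+2.2629 ≈ 1.3967
arm 3 (φ=240.0°): x'=0.1800, y'=0.0118
  A cos θ + B sin θ = C:  0.0100·cos θ + -0.3414·sin θ = 0.0690
  θ3 = atan2(B,A) + arccos(C/0.3415) = -0.1743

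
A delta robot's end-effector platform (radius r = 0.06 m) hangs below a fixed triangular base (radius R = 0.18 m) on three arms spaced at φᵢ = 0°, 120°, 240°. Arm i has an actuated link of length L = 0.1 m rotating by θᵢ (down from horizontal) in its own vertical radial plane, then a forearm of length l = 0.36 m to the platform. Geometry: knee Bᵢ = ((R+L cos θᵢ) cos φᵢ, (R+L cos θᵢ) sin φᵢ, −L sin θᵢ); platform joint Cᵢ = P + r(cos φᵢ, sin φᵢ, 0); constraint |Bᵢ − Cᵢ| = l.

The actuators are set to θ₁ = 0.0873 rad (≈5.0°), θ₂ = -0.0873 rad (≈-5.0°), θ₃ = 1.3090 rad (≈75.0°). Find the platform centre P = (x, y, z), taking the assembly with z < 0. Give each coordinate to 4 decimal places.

(0.0625, 0.1359, -0.3027)

S1 = (0.2196·cos0.0°, 0.2196·sin0.0°, -0.0087) = (0.2196, 0.0000, -0.0087)
arm 2 at φ=120.0°: ρ2 = 0.2196;  S2 = (-0.1098, 0.1902, 0.0087)
φ3=240.0°: virtual centre (-0.0729, -0.1263, -0.0966), radius l
|S₂|²−|S₁|² = 0.0000;  |S₃|²−|S₁|² = -0.0177
plane₁₂: -0.6589x+0.3804y+0.0349z = 0.0000
det = 0.3891;  x = 0.0173+-0.1492z,  y = 0.0300+-0.3501z
quadratic in z: (1.1448)z²+(0.0568)z+(-0.0877)=0, √Δ=0.6362 → z ∈ {-0.3027, 0.2531}; z = -0.3027 (taking z<0)
x = 0.0625, y = 0.1359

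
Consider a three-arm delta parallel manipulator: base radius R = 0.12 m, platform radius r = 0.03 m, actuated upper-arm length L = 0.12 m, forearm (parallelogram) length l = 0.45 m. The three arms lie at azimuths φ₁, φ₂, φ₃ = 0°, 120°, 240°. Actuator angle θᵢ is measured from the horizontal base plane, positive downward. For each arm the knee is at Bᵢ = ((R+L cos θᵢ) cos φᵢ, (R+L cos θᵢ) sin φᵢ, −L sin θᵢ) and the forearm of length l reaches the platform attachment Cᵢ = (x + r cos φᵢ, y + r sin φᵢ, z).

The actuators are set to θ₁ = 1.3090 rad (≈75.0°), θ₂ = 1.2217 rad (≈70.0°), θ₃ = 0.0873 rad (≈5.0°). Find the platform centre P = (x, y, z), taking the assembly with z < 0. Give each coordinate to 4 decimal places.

φ1=0.0°: virtual centre (0.1211, 0.0000, -0.1159), radius l
O2 = (0.1310·cos120.0°, 0.1310·sin120.0°, -0.1128) = (-0.0655, 0.1135, -0.1128)
O3 = (0.2095·cos240.0°, 0.2095·sin240.0°, -0.0105) = (-0.1048, -0.1815, -0.0105)
eliminate P² terms by subtracting sphere 1 from 2 and 3
[-0.3732 0.2270 0.0063]·P = 0.0018;  [-0.4517 -0.3629 0.2109]·P = 0.0159
Cramer: x(z) = -0.0179+0.2108z;  y(z) = -0.0216+0.3188z
sphere 1 gives Az²+Bz+C=0 with A=1.1460, B=0.1595, C=-0.1693;  B²−4AC=0.8014;  roots -0.4602, 0.3210;  negative root z = -0.4602
x = -0.1149, y = -0.1683

(-0.1149, -0.1683, -0.4602)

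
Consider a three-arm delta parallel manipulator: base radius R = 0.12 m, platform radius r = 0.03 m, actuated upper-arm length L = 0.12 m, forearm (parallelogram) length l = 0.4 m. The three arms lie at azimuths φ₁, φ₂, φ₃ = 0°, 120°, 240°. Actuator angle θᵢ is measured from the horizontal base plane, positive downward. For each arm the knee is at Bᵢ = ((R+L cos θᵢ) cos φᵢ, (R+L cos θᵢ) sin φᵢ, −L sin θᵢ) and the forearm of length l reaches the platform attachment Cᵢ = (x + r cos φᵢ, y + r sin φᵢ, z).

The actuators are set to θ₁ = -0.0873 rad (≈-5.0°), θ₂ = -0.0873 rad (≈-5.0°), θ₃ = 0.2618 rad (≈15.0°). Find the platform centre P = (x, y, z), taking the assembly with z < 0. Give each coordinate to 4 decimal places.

arm 1 at φ=0.0°: (R−r)+L cos θ1 = 0.2095;  centre 1 = (0.2095, 0.0000, 0.0105)
centre 2 = (0.2095·cos120.0°, 0.2095·sin120.0°, 0.0105) = (-0.1048, 0.1815, 0.0105)
arm 3 at φ=240.0°: (R−r)+L cos θ3 = 0.2059;  centre 3 = (-0.1030, -0.1783, -0.0311)
eliminate P² terms by subtracting sphere 1 from 2 and 3
plane₁₂: -0.6286x+0.3629y+0.0000z = 0.0000
det = 0.4510;  x = 0.0005+-0.0668z,  y = 0.0009+-0.1157z
quadratic in z: (1.0179)z²+(0.0068)z+(-0.1162)=0, √Δ=0.6879 → z ∈ {-0.3412, 0.3346}; z = -0.3412 (taking z<0)
x = 0.0233, y = 0.0404

(0.0233, 0.0404, -0.3412)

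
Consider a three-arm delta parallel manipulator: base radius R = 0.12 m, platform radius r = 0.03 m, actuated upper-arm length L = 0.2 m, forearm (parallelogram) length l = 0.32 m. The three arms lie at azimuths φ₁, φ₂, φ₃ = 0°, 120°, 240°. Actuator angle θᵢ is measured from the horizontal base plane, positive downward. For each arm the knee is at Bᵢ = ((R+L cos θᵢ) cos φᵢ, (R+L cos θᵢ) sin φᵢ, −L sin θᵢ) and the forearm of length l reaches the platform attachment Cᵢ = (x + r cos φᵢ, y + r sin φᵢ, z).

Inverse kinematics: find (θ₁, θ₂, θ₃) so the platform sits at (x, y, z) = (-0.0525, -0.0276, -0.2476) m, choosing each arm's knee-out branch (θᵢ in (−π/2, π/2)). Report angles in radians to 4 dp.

θ₁ = 0.6979, θ₂ = 0.4365, θ₃ = 0.1745

φ1=0.0° → target in arm frame (-0.0525, -0.0276)
  A cos θ + B sin θ = C:  0.1425·cos θ + -0.2476·sin θ = -0.0499
  √(A²+B²)=0.2857;  θ1 = -1.0486+1.7465 ≈ 0.6979
arm 2 (φ=120.0°): x'=0.0023, y'=0.0593
  A=0.0877, B=-0.2476, C=(l²−L²−A²−y'²−z²)/(2L)=-0.0253
  √(A²+B²)=0.2627;  θ2 = -1.2306+1.6671 ≈ 0.4365
φ3=240.0° → target in arm frame (0.0502, -0.0317)
  e−x'=0.0398;  (l²−L²−(e−x')²−y'²−z²)/2L = -0.0037
  √(A²+B²)=0.2508;  θ3 = -1.4112+1.5857 ≈ 0.1745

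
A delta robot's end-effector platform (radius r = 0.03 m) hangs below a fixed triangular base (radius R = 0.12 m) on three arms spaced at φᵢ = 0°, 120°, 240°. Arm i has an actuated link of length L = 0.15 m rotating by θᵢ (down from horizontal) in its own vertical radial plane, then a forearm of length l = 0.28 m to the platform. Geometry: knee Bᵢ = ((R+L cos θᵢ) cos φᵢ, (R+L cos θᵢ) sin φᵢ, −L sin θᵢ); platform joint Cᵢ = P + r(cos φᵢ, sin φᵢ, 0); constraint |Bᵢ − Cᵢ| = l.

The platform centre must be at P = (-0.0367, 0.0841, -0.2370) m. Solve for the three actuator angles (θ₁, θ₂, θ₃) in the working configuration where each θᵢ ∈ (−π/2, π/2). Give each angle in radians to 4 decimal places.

rotate P by −φ1: (-0.0367, 0.0841, -0.2370)
  A cos θ + B sin θ = C:  0.1267·cos θ + -0.2370·sin θ = -0.0780
  γ=atan2(-0.2370,0.1267)=-1.0799;  ψ=arccos(-0.2902)=1.8652;  θ1=γ+ψ≈0.7854
φ2=120.0° → target in arm frame (0.0912, -0.0103)
  A=-0.0012, B=-0.2370, C=(l²−L²−A²−y'²−z²)/(2L)=-0.0013
  √(A²+B²)=0.2370;  θ2 = -1.5758+1.5761 ≈ 0.0003
arm 3 (φ=240.0°): x'=-0.0545, y'=-0.0738
  e−x'=0.1445;  (l²−L²−(e−x')²−y'²−z²)/2L = -0.0887
  θ3 = atan2(B,A) + arccos(C/0.2776) = 0.8726

θ₁ = 0.7854, θ₂ = 0.0003, θ₃ = 0.8726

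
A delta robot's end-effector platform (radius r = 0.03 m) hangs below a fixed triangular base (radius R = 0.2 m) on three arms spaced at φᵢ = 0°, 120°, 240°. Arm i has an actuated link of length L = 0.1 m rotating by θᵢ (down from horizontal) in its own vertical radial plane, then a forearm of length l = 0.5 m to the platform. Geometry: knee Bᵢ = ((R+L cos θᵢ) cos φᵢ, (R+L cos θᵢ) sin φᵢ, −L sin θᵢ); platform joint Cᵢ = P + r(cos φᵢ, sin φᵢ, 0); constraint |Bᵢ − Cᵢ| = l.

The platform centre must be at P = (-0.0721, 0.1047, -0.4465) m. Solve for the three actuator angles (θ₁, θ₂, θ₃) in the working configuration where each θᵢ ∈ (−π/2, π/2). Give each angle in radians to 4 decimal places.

θ₁ = 0.7857, θ₂ = -0.3489, θ₃ = 0.6982

rotate P by −φ1: (-0.0721, 0.1047, -0.4465)
  A cos θ + B sin θ = C:  0.2421·cos θ + -0.4465·sin θ = -0.1447
  γ=atan2(-0.4465,0.2421)=-1.0739;  ψ=arccos(-0.2849)=1.8597;  θ1=γ+ψ≈0.7857
arm 2 (φ=120.0°): x'=0.1267, y'=0.0101
  A cos θ + B sin θ = C:  0.0433·cos θ + -0.4465·sin θ = 0.1933
  γ=atan2(-0.4465,0.0433)=-1.4742;  ψ=arccos(0.4309)=1.1253;  θ2=γ+ψ≈-0.3489
arm 3 (φ=240.0°): x'=-0.0546, y'=-0.1148
  e−x'=0.2246;  (l²−L²−(e−x')²−y'²−z²)/2L = -0.1150
  √(A²+B²)=0.4998;  θ3 = -1.1047+1.8029 ≈ 0.6982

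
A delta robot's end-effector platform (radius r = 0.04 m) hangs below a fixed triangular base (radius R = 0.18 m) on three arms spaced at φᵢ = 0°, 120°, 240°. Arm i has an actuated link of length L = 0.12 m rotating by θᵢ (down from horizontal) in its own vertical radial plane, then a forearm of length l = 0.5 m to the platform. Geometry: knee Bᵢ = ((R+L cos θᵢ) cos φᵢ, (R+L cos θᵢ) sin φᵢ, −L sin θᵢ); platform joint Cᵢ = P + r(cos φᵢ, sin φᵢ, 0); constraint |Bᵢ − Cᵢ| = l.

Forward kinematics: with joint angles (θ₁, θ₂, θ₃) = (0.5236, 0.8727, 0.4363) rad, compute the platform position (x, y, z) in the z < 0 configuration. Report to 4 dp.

(0.0225, -0.0633, -0.5038)

arm 1 at φ=0.0°: e+L cos θ1 = 0.2439;  S1 = (0.2439, 0.0000, -0.0600)
φ2=120.0°: virtual centre (-0.1086, 0.1880, -0.0919), radius l
arm 3 at φ=240.0°: e+L cos θ3 = 0.2488;  S3 = (-0.1244, -0.2154, -0.0507)
|S₂|²−|S₁|² = -0.0075;  |S₃|²−|S₁|² = 0.0014
plane₁₂: -0.7050x+0.3761y+-0.0639z = -0.0075
det = 0.5808;  x = 0.0047+-0.0353z,  y = -0.0112+0.1035z
sphere 1 gives Az²+Bz+C=0 with A=1.0120, B=0.1346, C=-0.1890;  B²−4AC=0.7833;  roots -0.5038, 0.3708;  negative root z = -0.5038
x = 0.0225, y = -0.0633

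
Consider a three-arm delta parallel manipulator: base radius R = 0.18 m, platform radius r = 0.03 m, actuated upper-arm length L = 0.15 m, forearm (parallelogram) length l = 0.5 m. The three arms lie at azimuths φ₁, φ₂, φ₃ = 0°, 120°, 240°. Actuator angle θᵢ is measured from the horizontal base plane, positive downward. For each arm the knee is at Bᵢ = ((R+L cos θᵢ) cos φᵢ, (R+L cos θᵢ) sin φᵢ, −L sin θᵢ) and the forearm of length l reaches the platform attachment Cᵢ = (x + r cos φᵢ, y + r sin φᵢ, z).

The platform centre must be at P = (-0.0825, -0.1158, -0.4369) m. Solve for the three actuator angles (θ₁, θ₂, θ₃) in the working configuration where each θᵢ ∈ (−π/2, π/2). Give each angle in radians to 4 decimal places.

arm 1 (φ=0.0°): x'=-0.0825, y'=-0.1158
  e−x'=0.2325;  (l²−L²−(e−x')²−y'²−z²)/2L = -0.1028
  θ1 = atan2(B,A) + arccos(C/0.4949) = 0.6983
φ2=120.0° → target in arm frame (-0.0590, 0.1293)
  A cos θ + B sin θ = C:  0.2090·cos θ + -0.4369·sin θ = -0.0794
  γ=atan2(-0.4369,0.2090)=-1.1245;  ψ=arccos(-0.1639)=1.7354;  θ2=γ+ψ≈0.6109
φ3=240.0° → target in arm frame (0.1415, -0.0135)
  A=0.0085, B=-0.4369, C=(l²−L²−A²−y'²−z²)/(2L)=0.1212
  √(A²+B²)=0.4370;  θ3 = -1.5514+1.2897 ≈ -0.2617

θ₁ = 0.6983, θ₂ = 0.6109, θ₃ = -0.2617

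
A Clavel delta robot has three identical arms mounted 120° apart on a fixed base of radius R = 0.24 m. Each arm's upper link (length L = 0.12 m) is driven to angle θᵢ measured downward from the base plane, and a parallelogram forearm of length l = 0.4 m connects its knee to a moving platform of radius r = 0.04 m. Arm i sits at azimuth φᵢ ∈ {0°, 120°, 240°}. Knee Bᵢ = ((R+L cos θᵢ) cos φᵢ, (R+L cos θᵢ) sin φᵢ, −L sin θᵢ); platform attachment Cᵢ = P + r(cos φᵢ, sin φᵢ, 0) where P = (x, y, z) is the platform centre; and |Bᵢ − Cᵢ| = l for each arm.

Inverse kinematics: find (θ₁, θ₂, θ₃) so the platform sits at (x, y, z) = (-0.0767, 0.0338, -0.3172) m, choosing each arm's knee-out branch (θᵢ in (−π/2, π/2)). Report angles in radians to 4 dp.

θ₁ = 1.0472, θ₂ = 0.0874, θ₃ = 0.5239

φ1=0.0° → target in arm frame (-0.0767, 0.0338)
  e−x'=0.2767;  (l²−L²−(e−x')²−y'²−z²)/2L = -0.1363
  θ1 = atan2(B,A) + arccos(C/0.4209) = 1.0472
φ2=120.0° → target in arm frame (0.0676, 0.0495)
  A cos θ + B sin θ = C:  0.1324·cos θ + -0.3172·sin θ = 0.1042
  γ=atan2(-0.3172,0.1324)=-1.1754;  ψ=arccos(0.3032)=1.2628;  θ2=γ+ψ≈0.0874
rotate P by −φ3: (0.0091, -0.0833, -0.3172)
  A cos θ + B sin θ = C:  0.1909·cos θ + -0.3172·sin θ = 0.0066
  √(A²+B²)=0.3702;  θ3 = -1.0290+1.5529 ≈ 0.5239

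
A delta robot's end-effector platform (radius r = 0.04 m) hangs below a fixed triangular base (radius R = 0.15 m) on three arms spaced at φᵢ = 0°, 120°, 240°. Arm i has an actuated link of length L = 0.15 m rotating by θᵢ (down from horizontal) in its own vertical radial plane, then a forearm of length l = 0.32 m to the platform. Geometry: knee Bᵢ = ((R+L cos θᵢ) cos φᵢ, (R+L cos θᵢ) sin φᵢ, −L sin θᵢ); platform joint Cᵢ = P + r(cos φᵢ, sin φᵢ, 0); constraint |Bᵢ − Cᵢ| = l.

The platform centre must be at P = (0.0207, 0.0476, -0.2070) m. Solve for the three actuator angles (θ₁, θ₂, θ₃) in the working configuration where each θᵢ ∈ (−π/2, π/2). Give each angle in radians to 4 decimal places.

arm 1 (φ=0.0°): x'=0.0207, y'=0.0476
  A cos θ + B sin θ = C:  0.0893·cos θ + -0.2070·sin θ = 0.0894
  θ1 = atan2(B,A) + arccos(C/0.2254) = -0.0003
φ2=120.0° → target in arm frame (0.0309, -0.0417)
  A cos θ + B sin θ = C:  0.0791·cos θ + -0.2070·sin θ = 0.0968
  γ=atan2(-0.2070,0.0791)=-1.2057;  ψ=arccos(0.4369)=1.1186;  θ2=γ+ψ≈-0.0871
rotate P by −φ3: (-0.0516, -0.0059, -0.2070)
  A=0.1616, B=-0.2070, C=(l²−L²−A²−y'²−z²)/(2L)=0.0364
  θ3 = atan2(B,A) + arccos(C/0.2626) = 0.5238

θ₁ = -0.0003, θ₂ = -0.0871, θ₃ = 0.5238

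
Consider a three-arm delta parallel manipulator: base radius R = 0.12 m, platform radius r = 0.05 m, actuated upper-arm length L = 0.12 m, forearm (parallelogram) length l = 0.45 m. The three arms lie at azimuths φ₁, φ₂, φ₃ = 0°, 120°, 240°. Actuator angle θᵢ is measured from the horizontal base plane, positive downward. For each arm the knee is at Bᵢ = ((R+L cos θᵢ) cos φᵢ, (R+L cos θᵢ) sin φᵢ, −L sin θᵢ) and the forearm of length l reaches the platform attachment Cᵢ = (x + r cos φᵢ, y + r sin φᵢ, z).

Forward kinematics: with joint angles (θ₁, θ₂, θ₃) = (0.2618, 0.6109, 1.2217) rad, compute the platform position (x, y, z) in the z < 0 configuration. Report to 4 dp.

arm 1 at φ=0.0°: ρ1 = 0.1859;  O1 = (0.1859, 0.0000, -0.0311)
arm 2 at φ=120.0°: ρ2 = 0.1683;  O2 = (-0.0841, 0.1457, -0.0688)
O3 = (0.1110·cos240.0°, 0.1110·sin240.0°, -0.1128) = (-0.0555, -0.0962, -0.1128)
|O₂|²−|O₁|² = -0.0025;  |O₃|²−|O₁|² = -0.0105
linear system: -0.5401x+0.2915y = -0.0025−-0.0755z; -0.4829x+-0.1923y = -0.0105−-0.1634z
Cramer: x(z) = 0.0144-0.2541z;  y(z) = 0.0183-0.2117z
quadratic in z: (1.1094)z²+(0.1415)z+(-0.1718)=0, √Δ=0.8845 → z ∈ {-0.4624, 0.3349}; z = -0.4624 (taking z<0)
x = 0.1319, y = 0.1162

(0.1319, 0.1162, -0.4624)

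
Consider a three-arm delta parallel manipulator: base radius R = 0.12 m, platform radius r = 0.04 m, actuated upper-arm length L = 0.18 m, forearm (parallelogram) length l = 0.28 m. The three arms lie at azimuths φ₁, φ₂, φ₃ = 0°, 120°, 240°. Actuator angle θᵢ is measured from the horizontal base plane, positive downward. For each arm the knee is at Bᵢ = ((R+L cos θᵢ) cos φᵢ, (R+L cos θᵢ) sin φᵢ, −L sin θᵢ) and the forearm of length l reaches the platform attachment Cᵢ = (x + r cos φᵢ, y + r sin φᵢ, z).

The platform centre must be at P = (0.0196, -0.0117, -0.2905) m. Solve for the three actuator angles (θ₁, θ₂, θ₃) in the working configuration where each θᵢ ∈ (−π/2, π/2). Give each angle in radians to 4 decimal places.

θ₁ = 0.6109, θ₂ = 0.7853, θ₃ = 0.6982

arm 1 (φ=0.0°): x'=0.0196, y'=-0.0117
  e−x'=0.0604;  (l²−L²−(e−x')²−y'²−z²)/2L = -0.1172
  θ1 = atan2(B,A) + arccos(C/0.2967) = 0.6109
arm 2 (φ=120.0°): x'=-0.0199, y'=-0.0111
  A cos θ + B sin θ = C:  0.0999·cos θ + -0.2905·sin θ = -0.1347
  γ=atan2(-0.2905,0.0999)=-1.2395;  ψ=arccos(-0.4385)=2.0248;  θ2=γ+ψ≈0.7853
rotate P by −φ3: (0.0003, 0.0228, -0.2905)
  A cos θ + B sin θ = C:  0.0797·cos θ + -0.2905·sin θ = -0.1257
  θ3 = atan2(B,A) + arccos(C/0.3012) = 0.6982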